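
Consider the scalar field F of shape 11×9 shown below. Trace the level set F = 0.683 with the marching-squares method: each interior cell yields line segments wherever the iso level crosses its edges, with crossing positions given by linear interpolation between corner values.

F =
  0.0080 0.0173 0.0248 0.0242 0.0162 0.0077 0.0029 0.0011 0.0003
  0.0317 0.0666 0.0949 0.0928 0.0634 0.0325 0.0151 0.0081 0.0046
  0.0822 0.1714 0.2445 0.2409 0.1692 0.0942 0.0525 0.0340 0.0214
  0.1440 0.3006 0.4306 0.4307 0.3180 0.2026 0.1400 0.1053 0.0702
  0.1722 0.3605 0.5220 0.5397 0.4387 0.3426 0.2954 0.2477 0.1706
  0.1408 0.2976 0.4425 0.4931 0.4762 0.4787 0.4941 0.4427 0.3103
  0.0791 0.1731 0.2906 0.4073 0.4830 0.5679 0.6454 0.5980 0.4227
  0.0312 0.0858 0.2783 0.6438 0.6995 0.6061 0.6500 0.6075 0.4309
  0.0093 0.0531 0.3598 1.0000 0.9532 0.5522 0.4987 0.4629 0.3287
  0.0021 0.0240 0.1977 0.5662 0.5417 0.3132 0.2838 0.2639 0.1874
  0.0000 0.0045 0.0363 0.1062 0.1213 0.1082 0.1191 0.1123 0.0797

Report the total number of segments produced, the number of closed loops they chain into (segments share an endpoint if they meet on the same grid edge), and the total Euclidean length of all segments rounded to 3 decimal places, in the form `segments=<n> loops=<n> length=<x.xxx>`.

cell (6,3): code 0100 → (6.924,4.000)–(7.000,3.704)
cell (6,4): code 1000 → (7.000,4.177)–(6.924,4.000)
cell (7,2): code 0100 → (7.110,3.000)–(8.000,2.505)
cell (7,3): code 1110 → (7.000,3.704)–(7.110,3.000)
cell (7,4): code 1001 → (8.000,4.674)–(7.000,4.177)
cell (8,2): code 0010 → (8.000,2.505)–(8.731,3.000)
cell (8,3): code 0011 → (8.731,3.000)–(8.657,4.000)
cell (8,4): code 0001 → (8.657,4.000)–(8.000,4.674)
total: 8 segments, chained into 1 closed loop(s), length Σ = 6.172083

segments=8 loops=1 length=6.172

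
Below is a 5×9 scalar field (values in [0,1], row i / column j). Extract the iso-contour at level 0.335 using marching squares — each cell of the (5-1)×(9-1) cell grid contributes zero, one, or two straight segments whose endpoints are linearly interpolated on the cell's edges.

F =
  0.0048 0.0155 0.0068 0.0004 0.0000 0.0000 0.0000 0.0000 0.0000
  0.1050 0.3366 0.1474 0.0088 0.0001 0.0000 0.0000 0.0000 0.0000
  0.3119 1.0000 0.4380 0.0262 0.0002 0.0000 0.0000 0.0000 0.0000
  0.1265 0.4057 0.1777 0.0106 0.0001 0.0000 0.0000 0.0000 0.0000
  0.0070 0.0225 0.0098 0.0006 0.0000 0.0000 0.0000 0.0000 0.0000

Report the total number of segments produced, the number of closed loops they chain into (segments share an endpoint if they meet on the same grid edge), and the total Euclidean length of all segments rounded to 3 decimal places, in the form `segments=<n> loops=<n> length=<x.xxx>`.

segments=10 loops=1 length=6.309

cell (0,0): code 0100 → (0.995,1.000)–(1.000,0.993)
cell (0,1): code 1000 → (1.000,1.008)–(0.995,1.000)
cell (1,0): code 0110 → (1.000,0.993)–(2.000,0.034)
cell (1,1): code 1101 → (1.646,2.000)–(1.000,1.008)
cell (1,2): code 1000 → (2.000,2.250)–(1.646,2.000)
cell (2,0): code 0110 → (2.000,0.034)–(3.000,0.747)
cell (2,1): code 1011 → (3.000,1.310)–(2.396,2.000)
cell (2,2): code 0001 → (2.396,2.000)–(2.000,2.250)
cell (3,0): code 0010 → (3.000,0.747)–(3.184,1.000)
cell (3,1): code 0001 → (3.184,1.000)–(3.000,1.310)
total: 10 segments, chained into 1 closed loop(s), length Σ = 6.308880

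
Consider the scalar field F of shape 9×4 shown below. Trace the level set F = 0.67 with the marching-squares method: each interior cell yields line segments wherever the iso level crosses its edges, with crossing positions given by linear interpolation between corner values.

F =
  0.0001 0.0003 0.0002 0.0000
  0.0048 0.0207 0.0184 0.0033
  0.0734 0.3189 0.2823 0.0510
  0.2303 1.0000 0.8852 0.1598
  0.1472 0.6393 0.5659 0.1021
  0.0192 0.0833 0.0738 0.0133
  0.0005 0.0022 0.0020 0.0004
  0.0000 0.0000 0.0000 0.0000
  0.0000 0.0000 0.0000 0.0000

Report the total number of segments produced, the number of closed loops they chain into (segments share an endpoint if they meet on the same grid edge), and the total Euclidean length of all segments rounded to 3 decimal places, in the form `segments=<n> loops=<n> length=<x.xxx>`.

cell (2,0): code 0100 → (2.515,1.000)–(3.000,0.571)
cell (2,1): code 1100 → (2.643,2.000)–(2.515,1.000)
cell (2,2): code 1000 → (3.000,2.297)–(2.643,2.000)
cell (3,0): code 0010 → (3.000,0.571)–(3.915,1.000)
cell (3,1): code 0011 → (3.915,1.000)–(3.674,2.000)
cell (3,2): code 0001 → (3.674,2.000)–(3.000,2.297)
total: 6 segments, chained into 1 closed loop(s), length Σ = 4.894553

segments=6 loops=1 length=4.895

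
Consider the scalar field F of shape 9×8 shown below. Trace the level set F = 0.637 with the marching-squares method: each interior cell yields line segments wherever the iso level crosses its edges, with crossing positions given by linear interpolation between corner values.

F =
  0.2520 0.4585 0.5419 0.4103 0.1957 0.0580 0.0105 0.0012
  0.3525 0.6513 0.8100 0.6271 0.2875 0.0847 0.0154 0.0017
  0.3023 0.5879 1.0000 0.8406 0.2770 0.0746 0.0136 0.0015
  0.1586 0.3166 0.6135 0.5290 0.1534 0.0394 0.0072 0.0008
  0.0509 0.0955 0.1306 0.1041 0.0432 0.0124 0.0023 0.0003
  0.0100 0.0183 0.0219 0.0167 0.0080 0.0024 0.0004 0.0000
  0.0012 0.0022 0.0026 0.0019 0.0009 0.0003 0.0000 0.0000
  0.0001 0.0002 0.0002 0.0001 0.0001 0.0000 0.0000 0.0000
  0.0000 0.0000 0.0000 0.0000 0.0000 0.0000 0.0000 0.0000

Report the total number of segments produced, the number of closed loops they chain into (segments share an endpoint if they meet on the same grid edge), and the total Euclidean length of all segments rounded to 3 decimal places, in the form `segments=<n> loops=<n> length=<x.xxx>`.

cell (0,0): code 0100 → (0.926,1.000)–(1.000,0.952)
cell (0,1): code 1100 → (0.355,2.000)–(0.926,1.000)
cell (0,2): code 1000 → (1.000,2.946)–(0.355,2.000)
cell (1,0): code 0010 → (1.000,0.952)–(1.226,1.000)
cell (1,1): code 0111 → (1.226,1.000)–(2.000,1.119)
cell (1,2): code 1101 → (1.046,3.000)–(1.000,2.946)
cell (1,3): code 1000 → (2.000,3.361)–(1.046,3.000)
cell (2,1): code 0010 → (2.000,1.119)–(2.939,2.000)
cell (2,2): code 0011 → (2.939,2.000)–(2.653,3.000)
cell (2,3): code 0001 → (2.653,3.000)–(2.000,3.361)
total: 10 segments, chained into 1 closed loop(s), length Σ = 7.564334

segments=10 loops=1 length=7.564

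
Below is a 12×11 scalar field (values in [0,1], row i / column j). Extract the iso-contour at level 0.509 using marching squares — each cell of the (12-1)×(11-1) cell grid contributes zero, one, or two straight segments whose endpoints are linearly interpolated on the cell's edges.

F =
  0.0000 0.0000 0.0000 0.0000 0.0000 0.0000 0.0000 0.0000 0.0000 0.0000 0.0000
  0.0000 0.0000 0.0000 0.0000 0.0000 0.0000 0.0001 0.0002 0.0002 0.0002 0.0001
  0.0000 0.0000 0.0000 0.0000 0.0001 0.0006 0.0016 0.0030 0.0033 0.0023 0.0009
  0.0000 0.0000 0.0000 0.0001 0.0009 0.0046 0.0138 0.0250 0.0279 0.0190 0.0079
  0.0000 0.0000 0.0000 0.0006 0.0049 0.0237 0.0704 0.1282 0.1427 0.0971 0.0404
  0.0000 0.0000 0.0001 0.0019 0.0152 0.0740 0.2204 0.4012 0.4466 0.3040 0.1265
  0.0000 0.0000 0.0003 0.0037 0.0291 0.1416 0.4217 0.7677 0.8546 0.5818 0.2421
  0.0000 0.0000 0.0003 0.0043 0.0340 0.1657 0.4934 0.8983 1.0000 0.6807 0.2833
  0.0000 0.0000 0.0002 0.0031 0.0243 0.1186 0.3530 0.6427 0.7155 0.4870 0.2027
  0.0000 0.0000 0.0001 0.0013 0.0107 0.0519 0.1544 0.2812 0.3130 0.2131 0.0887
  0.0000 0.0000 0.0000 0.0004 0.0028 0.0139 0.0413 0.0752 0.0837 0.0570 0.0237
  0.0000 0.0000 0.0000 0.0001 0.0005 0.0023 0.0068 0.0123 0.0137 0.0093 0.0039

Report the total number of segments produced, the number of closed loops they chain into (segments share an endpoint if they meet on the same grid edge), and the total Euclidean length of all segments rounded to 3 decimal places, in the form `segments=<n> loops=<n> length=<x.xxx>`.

segments=12 loops=1 length=10.475

cell (5,6): code 0100 → (5.294,7.000)–(6.000,6.252)
cell (5,7): code 1100 → (5.153,8.000)–(5.294,7.000)
cell (5,8): code 1100 → (5.738,9.000)–(5.153,8.000)
cell (5,9): code 1000 → (6.000,9.214)–(5.738,9.000)
cell (6,6): code 0110 → (6.000,6.252)–(7.000,6.039)
cell (6,9): code 1001 → (7.000,9.432)–(6.000,9.214)
cell (7,6): code 0110 → (7.000,6.039)–(8.000,6.538)
cell (7,8): code 1011 → (8.000,8.904)–(7.886,9.000)
cell (7,9): code 0001 → (7.886,9.000)–(7.000,9.432)
cell (8,6): code 0010 → (8.000,6.538)–(8.370,7.000)
cell (8,7): code 0011 → (8.370,7.000)–(8.513,8.000)
cell (8,8): code 0001 → (8.513,8.000)–(8.000,8.904)
total: 12 segments, chained into 1 closed loop(s), length Σ = 10.475106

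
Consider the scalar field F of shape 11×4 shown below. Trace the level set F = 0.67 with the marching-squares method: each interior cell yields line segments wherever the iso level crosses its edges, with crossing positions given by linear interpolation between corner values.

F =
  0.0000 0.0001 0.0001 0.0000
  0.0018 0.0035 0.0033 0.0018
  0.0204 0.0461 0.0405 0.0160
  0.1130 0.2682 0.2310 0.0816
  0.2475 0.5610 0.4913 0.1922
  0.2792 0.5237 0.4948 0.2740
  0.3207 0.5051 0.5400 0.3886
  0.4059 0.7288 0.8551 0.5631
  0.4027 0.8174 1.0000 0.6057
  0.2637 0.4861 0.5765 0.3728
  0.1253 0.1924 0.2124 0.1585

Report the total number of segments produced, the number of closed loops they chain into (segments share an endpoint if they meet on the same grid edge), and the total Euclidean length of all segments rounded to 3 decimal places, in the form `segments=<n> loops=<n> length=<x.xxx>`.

segments=8 loops=1 length=7.038

cell (6,0): code 0100 → (6.737,1.000)–(7.000,0.818)
cell (6,1): code 1100 → (6.413,2.000)–(6.737,1.000)
cell (6,2): code 1000 → (7.000,2.634)–(6.413,2.000)
cell (7,0): code 0110 → (7.000,0.818)–(8.000,0.645)
cell (7,2): code 1001 → (8.000,2.837)–(7.000,2.634)
cell (8,0): code 0010 → (8.000,0.645)–(8.445,1.000)
cell (8,1): code 0011 → (8.445,1.000)–(8.779,2.000)
cell (8,2): code 0001 → (8.779,2.000)–(8.000,2.837)
total: 8 segments, chained into 1 closed loop(s), length Σ = 7.038056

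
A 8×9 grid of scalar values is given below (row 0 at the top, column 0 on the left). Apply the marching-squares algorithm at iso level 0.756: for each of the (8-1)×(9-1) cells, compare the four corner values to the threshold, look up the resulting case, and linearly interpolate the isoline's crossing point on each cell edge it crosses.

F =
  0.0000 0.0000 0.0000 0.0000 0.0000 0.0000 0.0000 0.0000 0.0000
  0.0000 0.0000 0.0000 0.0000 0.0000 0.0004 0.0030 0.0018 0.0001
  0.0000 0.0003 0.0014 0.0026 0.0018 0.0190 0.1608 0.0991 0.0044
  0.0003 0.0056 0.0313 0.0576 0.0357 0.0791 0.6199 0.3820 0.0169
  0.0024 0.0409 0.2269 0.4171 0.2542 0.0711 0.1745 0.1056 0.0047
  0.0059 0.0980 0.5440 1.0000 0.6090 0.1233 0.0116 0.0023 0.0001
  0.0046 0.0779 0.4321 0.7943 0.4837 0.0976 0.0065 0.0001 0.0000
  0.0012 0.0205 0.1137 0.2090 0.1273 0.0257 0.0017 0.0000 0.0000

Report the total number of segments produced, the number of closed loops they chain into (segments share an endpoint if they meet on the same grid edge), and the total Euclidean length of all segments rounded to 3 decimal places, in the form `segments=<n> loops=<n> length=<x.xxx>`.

cell (4,2): code 0100 → (4.581,3.000)–(5.000,2.465)
cell (4,3): code 1000 → (5.000,3.624)–(4.581,3.000)
cell (5,2): code 0110 → (5.000,2.465)–(6.000,2.894)
cell (5,3): code 1001 → (6.000,3.123)–(5.000,3.624)
cell (6,2): code 0010 → (6.000,2.894)–(6.065,3.000)
cell (6,3): code 0001 → (6.065,3.000)–(6.000,3.123)
total: 6 segments, chained into 1 closed loop(s), length Σ = 3.901384

segments=6 loops=1 length=3.901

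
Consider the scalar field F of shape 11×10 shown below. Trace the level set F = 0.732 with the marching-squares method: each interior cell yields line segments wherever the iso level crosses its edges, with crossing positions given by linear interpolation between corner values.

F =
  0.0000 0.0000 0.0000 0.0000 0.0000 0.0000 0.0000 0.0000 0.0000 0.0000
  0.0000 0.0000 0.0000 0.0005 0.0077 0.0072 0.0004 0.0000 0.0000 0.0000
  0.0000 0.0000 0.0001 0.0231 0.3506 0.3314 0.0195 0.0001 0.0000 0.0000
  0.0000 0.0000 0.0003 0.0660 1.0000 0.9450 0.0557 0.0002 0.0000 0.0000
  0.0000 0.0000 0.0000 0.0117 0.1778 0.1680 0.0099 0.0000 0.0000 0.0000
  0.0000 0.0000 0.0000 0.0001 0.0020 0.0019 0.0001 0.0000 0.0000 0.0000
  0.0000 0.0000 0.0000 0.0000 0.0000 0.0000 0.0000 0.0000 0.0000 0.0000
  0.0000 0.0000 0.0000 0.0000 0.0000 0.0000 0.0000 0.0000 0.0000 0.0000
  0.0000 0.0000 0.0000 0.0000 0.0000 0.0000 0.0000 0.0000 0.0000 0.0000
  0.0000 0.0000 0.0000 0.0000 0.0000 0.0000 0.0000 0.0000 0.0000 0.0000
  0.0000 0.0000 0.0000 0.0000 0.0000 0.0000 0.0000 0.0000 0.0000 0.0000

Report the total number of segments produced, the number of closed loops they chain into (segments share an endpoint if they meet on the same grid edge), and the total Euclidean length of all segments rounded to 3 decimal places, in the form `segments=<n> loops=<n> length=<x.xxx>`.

cell (2,3): code 0100 → (2.587,4.000)–(3.000,3.713)
cell (2,4): code 1100 → (2.653,5.000)–(2.587,4.000)
cell (2,5): code 1000 → (3.000,5.240)–(2.653,5.000)
cell (3,3): code 0010 → (3.000,3.713)–(3.326,4.000)
cell (3,4): code 0011 → (3.326,4.000)–(3.274,5.000)
cell (3,5): code 0001 → (3.274,5.000)–(3.000,5.240)
total: 6 segments, chained into 1 closed loop(s), length Σ = 3.726154

segments=6 loops=1 length=3.726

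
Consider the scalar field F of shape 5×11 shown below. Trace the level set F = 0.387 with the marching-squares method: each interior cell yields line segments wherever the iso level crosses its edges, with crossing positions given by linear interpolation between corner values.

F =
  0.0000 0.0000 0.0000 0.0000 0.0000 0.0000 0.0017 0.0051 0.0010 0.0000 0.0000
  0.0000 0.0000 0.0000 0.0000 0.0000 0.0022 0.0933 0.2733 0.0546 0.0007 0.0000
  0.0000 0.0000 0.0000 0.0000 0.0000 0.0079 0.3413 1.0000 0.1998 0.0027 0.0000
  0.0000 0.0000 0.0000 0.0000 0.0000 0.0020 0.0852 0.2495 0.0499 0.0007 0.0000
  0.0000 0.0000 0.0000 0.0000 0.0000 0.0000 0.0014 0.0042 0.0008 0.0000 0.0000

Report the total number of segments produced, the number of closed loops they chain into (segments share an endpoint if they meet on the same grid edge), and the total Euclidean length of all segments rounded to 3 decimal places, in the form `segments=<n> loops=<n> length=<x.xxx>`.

segments=4 loops=1 length=4.754

cell (1,6): code 0100 → (1.156,7.000)–(2.000,6.069)
cell (1,7): code 1000 → (2.000,7.766)–(1.156,7.000)
cell (2,6): code 0010 → (2.000,6.069)–(2.817,7.000)
cell (2,7): code 0001 → (2.817,7.000)–(2.000,7.766)
total: 4 segments, chained into 1 closed loop(s), length Σ = 4.753547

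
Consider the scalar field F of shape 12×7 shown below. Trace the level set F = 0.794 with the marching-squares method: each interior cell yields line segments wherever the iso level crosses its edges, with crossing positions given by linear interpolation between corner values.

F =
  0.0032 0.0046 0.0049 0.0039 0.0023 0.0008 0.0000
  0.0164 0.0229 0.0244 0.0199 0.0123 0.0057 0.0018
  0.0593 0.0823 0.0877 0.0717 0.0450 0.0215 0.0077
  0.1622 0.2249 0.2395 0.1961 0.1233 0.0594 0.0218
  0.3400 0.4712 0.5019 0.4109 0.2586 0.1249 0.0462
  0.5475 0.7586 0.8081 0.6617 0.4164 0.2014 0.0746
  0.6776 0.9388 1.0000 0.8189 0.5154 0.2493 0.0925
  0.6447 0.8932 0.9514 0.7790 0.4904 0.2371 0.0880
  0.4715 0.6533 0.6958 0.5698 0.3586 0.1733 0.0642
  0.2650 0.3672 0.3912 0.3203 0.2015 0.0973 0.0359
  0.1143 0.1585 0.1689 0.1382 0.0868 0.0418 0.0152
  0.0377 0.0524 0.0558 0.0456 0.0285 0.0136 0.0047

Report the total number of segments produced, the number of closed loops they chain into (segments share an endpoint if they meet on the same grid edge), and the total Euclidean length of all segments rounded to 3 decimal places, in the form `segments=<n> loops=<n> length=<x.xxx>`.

segments=12 loops=1 length=8.250

cell (4,1): code 0100 → (4.954,2.000)–(5.000,1.715)
cell (4,2): code 1000 → (5.000,2.096)–(4.954,2.000)
cell (5,0): code 0100 → (5.196,1.000)–(6.000,0.446)
cell (5,1): code 1110 → (5.000,1.715)–(5.196,1.000)
cell (5,2): code 1101 → (5.842,3.000)–(5.000,2.096)
cell (5,3): code 1000 → (6.000,3.082)–(5.842,3.000)
cell (6,0): code 0110 → (6.000,0.446)–(7.000,0.601)
cell (6,2): code 1011 → (7.000,2.913)–(6.624,3.000)
cell (6,3): code 0001 → (6.624,3.000)–(6.000,3.082)
cell (7,0): code 0010 → (7.000,0.601)–(7.414,1.000)
cell (7,1): code 0011 → (7.414,1.000)–(7.616,2.000)
cell (7,2): code 0001 → (7.616,2.000)–(7.000,2.913)
total: 12 segments, chained into 1 closed loop(s), length Σ = 8.249986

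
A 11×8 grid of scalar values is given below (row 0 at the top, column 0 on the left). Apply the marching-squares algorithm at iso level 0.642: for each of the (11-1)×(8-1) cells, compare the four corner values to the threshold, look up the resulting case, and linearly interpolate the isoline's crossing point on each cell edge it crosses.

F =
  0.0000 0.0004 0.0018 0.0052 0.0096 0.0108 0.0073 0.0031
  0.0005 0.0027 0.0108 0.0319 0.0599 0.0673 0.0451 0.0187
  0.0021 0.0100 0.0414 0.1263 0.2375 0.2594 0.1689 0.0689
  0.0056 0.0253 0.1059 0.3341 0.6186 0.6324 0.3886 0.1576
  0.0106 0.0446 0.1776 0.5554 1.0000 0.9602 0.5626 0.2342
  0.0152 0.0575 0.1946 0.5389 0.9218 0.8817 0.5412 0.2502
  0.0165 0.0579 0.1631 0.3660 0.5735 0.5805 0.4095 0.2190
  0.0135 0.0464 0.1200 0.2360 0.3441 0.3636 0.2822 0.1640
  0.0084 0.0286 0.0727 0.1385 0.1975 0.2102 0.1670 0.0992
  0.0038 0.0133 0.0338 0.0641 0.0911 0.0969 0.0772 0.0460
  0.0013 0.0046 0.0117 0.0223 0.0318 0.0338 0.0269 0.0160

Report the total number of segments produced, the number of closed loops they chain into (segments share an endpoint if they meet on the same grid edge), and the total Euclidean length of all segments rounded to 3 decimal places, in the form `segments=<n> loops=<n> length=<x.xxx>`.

cell (3,3): code 0100 → (3.061,4.000)–(4.000,3.195)
cell (3,4): code 1100 → (3.029,5.000)–(3.061,4.000)
cell (3,5): code 1000 → (4.000,5.800)–(3.029,5.000)
cell (4,3): code 0110 → (4.000,3.195)–(5.000,3.269)
cell (4,5): code 1001 → (5.000,5.704)–(4.000,5.800)
cell (5,3): code 0010 → (5.000,3.269)–(5.803,4.000)
cell (5,4): code 0011 → (5.803,4.000)–(5.796,5.000)
cell (5,5): code 0001 → (5.796,5.000)–(5.000,5.704)
total: 8 segments, chained into 1 closed loop(s), length Σ = 8.651183

segments=8 loops=1 length=8.651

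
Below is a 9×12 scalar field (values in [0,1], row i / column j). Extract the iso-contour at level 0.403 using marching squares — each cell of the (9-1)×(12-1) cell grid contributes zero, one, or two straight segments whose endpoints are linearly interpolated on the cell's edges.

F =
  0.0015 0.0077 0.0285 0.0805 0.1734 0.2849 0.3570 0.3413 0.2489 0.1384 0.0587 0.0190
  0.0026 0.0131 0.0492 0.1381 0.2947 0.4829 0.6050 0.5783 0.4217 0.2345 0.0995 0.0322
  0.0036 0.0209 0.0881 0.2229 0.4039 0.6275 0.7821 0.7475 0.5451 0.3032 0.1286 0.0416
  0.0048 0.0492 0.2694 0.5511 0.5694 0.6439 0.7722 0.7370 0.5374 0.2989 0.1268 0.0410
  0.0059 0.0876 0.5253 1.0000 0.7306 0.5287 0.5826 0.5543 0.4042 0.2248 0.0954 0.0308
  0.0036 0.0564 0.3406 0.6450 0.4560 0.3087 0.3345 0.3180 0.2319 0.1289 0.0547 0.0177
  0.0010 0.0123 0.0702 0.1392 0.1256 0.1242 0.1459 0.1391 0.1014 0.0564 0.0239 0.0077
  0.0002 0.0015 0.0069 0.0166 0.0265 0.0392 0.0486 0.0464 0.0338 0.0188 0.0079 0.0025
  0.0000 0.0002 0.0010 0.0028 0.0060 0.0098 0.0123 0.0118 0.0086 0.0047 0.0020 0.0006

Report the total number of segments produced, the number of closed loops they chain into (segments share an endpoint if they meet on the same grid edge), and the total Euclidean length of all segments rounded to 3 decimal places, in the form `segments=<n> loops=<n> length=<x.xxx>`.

cell (0,4): code 0100 → (0.596,5.000)–(1.000,4.575)
cell (0,5): code 1100 → (0.185,6.000)–(0.596,5.000)
cell (0,6): code 1100 → (0.260,7.000)–(0.185,6.000)
cell (0,7): code 1100 → (0.892,8.000)–(0.260,7.000)
cell (0,8): code 1000 → (1.000,8.100)–(0.892,8.000)
cell (1,3): code 0100 → (1.992,4.000)–(2.000,3.995)
cell (1,4): code 1110 → (1.000,4.575)–(1.992,4.000)
cell (1,8): code 1001 → (2.000,8.587)–(1.000,8.100)
cell (2,2): code 0100 → (2.549,3.000)–(3.000,2.474)
cell (2,3): code 1110 → (2.000,3.995)–(2.549,3.000)
cell (2,8): code 1001 → (3.000,8.564)–(2.000,8.587)
cell (3,1): code 0100 → (3.522,2.000)–(4.000,1.721)
cell (3,2): code 1110 → (3.000,2.474)–(3.522,2.000)
cell (3,8): code 1001 → (4.000,8.007)–(3.000,8.564)
cell (4,1): code 0010 → (4.000,1.721)–(4.662,2.000)
cell (4,2): code 0111 → (4.662,2.000)–(5.000,2.205)
cell (4,4): code 1011 → (5.000,4.360)–(4.571,5.000)
cell (4,5): code 0011 → (4.571,5.000)–(4.724,6.000)
cell (4,6): code 0011 → (4.724,6.000)–(4.640,7.000)
cell (4,7): code 0011 → (4.640,7.000)–(4.007,8.000)
cell (4,8): code 0001 → (4.007,8.000)–(4.000,8.007)
cell (5,2): code 0010 → (5.000,2.205)–(5.478,3.000)
cell (5,3): code 0011 → (5.478,3.000)–(5.160,4.000)
cell (5,4): code 0001 → (5.160,4.000)–(5.000,4.360)
total: 24 segments, chained into 1 closed loop(s), length Σ = 18.965229

segments=24 loops=1 length=18.965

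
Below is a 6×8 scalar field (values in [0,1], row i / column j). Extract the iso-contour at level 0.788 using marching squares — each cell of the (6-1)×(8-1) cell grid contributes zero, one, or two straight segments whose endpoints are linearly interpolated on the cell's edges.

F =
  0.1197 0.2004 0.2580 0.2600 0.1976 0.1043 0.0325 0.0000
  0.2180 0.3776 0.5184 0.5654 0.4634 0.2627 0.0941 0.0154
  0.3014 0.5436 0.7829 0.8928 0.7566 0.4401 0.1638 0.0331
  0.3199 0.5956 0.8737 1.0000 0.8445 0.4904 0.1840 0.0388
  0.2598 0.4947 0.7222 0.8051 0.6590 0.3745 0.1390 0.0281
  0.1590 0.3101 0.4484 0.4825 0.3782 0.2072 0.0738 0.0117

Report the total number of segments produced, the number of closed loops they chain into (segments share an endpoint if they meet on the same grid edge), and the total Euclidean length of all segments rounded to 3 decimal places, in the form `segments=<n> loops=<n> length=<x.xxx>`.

cell (1,2): code 0100 → (1.680,3.000)–(2.000,2.046)
cell (1,3): code 1000 → (2.000,3.769)–(1.680,3.000)
cell (2,1): code 0100 → (2.056,2.000)–(3.000,1.692)
cell (2,2): code 1110 → (2.000,2.046)–(2.056,2.000)
cell (2,3): code 1101 → (2.357,4.000)–(2.000,3.769)
cell (2,4): code 1000 → (3.000,4.160)–(2.357,4.000)
cell (3,1): code 0010 → (3.000,1.692)–(3.566,2.000)
cell (3,2): code 0111 → (3.566,2.000)–(4.000,2.794)
cell (3,3): code 1011 → (4.000,3.117)–(3.305,4.000)
cell (3,4): code 0001 → (3.305,4.000)–(3.000,4.160)
cell (4,2): code 0010 → (4.000,2.794)–(4.053,3.000)
cell (4,3): code 0001 → (4.053,3.000)–(4.000,3.117)
total: 12 segments, chained into 1 closed loop(s), length Σ = 7.350627

segments=12 loops=1 length=7.351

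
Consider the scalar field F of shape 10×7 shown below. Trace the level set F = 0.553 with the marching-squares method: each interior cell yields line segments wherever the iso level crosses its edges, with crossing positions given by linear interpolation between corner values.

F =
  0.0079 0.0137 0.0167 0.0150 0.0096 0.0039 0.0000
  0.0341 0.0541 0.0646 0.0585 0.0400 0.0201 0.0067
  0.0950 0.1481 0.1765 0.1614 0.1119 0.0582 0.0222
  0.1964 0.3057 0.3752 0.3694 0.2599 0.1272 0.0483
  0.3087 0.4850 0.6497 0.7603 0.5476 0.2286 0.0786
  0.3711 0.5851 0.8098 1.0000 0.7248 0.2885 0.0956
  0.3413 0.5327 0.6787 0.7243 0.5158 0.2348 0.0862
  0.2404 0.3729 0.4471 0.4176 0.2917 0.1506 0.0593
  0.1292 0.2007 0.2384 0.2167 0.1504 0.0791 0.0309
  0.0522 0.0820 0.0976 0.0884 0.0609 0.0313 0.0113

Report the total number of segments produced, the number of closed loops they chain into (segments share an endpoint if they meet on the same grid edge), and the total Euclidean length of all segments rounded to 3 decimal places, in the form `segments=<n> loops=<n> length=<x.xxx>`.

cell (3,1): code 0100 → (3.648,2.000)–(4.000,1.413)
cell (3,2): code 1100 → (3.470,3.000)–(3.648,2.000)
cell (3,3): code 1000 → (4.000,3.975)–(3.470,3.000)
cell (4,0): code 0100 → (4.679,1.000)–(5.000,0.850)
cell (4,1): code 1110 → (4.000,1.413)–(4.679,1.000)
cell (4,3): code 1101 → (4.030,4.000)–(4.000,3.975)
cell (4,4): code 1000 → (5.000,4.394)–(4.030,4.000)
cell (5,0): code 0010 → (5.000,0.850)–(5.613,1.000)
cell (5,1): code 0111 → (5.613,1.000)–(6.000,1.139)
cell (5,3): code 1011 → (6.000,3.822)–(5.822,4.000)
cell (5,4): code 0001 → (5.822,4.000)–(5.000,4.394)
cell (6,1): code 0010 → (6.000,1.139)–(6.543,2.000)
cell (6,2): code 0011 → (6.543,2.000)–(6.559,3.000)
cell (6,3): code 0001 → (6.559,3.000)–(6.000,3.822)
total: 14 segments, chained into 1 closed loop(s), length Σ = 10.262153

segments=14 loops=1 length=10.262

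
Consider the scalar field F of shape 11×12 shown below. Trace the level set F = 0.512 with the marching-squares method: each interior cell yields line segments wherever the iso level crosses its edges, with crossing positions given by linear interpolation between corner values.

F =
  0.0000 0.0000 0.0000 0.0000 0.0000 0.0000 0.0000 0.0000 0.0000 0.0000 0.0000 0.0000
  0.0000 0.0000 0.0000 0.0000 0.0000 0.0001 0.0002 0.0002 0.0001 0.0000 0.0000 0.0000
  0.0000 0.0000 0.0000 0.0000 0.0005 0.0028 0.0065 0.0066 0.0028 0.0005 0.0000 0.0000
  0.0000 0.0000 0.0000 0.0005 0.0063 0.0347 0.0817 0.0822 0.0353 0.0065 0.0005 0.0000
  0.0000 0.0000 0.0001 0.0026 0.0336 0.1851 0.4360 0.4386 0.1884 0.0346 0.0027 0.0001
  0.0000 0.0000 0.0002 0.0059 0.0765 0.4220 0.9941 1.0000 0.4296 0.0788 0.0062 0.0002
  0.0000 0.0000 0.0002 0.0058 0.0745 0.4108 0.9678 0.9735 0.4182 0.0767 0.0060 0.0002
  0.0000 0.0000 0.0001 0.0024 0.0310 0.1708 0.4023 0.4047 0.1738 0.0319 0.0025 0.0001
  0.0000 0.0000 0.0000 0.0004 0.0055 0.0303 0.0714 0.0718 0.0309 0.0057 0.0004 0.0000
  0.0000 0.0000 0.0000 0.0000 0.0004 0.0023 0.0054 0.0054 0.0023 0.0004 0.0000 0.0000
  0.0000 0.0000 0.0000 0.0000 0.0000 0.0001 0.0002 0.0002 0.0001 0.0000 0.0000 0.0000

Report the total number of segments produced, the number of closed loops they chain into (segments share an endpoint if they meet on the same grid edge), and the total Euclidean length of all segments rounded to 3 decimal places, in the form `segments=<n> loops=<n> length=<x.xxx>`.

segments=8 loops=1 length=8.737

cell (4,5): code 0100 → (4.136,6.000)–(5.000,5.157)
cell (4,6): code 1100 → (4.131,7.000)–(4.136,6.000)
cell (4,7): code 1000 → (5.000,7.856)–(4.131,7.000)
cell (5,5): code 0110 → (5.000,5.157)–(6.000,5.182)
cell (5,7): code 1001 → (6.000,7.831)–(5.000,7.856)
cell (6,5): code 0010 → (6.000,5.182)–(6.806,6.000)
cell (6,6): code 0011 → (6.806,6.000)–(6.811,7.000)
cell (6,7): code 0001 → (6.811,7.000)–(6.000,7.831)
total: 8 segments, chained into 1 closed loop(s), length Σ = 8.737122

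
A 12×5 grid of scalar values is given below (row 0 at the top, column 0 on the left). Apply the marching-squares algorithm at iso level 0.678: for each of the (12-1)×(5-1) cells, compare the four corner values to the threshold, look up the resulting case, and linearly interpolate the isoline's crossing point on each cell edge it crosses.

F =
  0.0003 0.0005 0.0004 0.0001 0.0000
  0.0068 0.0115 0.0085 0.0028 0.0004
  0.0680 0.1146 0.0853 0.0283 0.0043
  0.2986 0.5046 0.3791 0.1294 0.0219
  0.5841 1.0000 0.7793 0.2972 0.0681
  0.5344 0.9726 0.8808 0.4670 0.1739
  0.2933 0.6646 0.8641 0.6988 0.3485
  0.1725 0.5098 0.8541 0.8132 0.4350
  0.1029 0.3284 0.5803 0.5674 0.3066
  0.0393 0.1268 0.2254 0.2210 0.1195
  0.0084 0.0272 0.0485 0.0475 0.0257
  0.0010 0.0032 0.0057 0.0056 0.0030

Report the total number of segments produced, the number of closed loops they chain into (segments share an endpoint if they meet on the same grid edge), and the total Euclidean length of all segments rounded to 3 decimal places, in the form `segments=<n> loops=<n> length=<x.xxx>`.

segments=14 loops=1 length=11.470

cell (3,0): code 0100 → (3.350,1.000)–(4.000,0.226)
cell (3,1): code 1100 → (3.747,2.000)–(3.350,1.000)
cell (3,2): code 1000 → (4.000,2.210)–(3.747,2.000)
cell (4,0): code 0110 → (4.000,0.226)–(5.000,0.328)
cell (4,2): code 1001 → (5.000,2.490)–(4.000,2.210)
cell (5,0): code 0010 → (5.000,0.328)–(5.956,1.000)
cell (5,1): code 0111 → (5.956,1.000)–(6.000,1.067)
cell (5,2): code 1101 → (5.910,3.000)–(5.000,2.490)
cell (5,3): code 1000 → (6.000,3.059)–(5.910,3.000)
cell (6,1): code 0110 → (6.000,1.067)–(7.000,1.489)
cell (6,3): code 1001 → (7.000,3.357)–(6.000,3.059)
cell (7,1): code 0010 → (7.000,1.489)–(7.643,2.000)
cell (7,2): code 0011 → (7.643,2.000)–(7.550,3.000)
cell (7,3): code 0001 → (7.550,3.000)–(7.000,3.357)
total: 14 segments, chained into 1 closed loop(s), length Σ = 11.470190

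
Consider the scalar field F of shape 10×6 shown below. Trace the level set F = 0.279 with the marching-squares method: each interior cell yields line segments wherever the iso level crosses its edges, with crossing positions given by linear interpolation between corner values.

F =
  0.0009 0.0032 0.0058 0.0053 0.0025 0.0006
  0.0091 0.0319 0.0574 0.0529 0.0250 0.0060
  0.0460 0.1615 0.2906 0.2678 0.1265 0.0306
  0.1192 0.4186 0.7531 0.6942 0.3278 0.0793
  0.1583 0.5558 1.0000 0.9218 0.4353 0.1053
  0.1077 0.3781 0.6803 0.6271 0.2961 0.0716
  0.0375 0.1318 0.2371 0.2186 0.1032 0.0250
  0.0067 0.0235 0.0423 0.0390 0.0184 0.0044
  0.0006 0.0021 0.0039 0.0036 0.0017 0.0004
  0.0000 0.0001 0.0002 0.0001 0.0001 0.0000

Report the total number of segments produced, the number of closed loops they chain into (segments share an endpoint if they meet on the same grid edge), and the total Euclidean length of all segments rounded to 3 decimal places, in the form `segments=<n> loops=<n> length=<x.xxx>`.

segments=16 loops=1 length=12.624

cell (1,1): code 0100 → (1.950,2.000)–(2.000,1.910)
cell (1,2): code 1000 → (2.000,2.509)–(1.950,2.000)
cell (2,0): code 0100 → (2.457,1.000)–(3.000,0.534)
cell (2,1): code 1110 → (2.000,1.910)–(2.457,1.000)
cell (2,2): code 1101 → (2.026,3.000)–(2.000,2.509)
cell (2,3): code 1100 → (2.758,4.000)–(2.026,3.000)
cell (2,4): code 1000 → (3.000,4.196)–(2.758,4.000)
cell (3,0): code 0110 → (3.000,0.534)–(4.000,0.304)
cell (3,4): code 1001 → (4.000,4.474)–(3.000,4.196)
cell (4,0): code 0110 → (4.000,0.304)–(5.000,0.634)
cell (4,4): code 1001 → (5.000,4.076)–(4.000,4.474)
cell (5,0): code 0010 → (5.000,0.634)–(5.402,1.000)
cell (5,1): code 0011 → (5.402,1.000)–(5.905,2.000)
cell (5,2): code 0011 → (5.905,2.000)–(5.852,3.000)
cell (5,3): code 0011 → (5.852,3.000)–(5.089,4.000)
cell (5,4): code 0001 → (5.089,4.000)–(5.000,4.076)
total: 16 segments, chained into 1 closed loop(s), length Σ = 12.623903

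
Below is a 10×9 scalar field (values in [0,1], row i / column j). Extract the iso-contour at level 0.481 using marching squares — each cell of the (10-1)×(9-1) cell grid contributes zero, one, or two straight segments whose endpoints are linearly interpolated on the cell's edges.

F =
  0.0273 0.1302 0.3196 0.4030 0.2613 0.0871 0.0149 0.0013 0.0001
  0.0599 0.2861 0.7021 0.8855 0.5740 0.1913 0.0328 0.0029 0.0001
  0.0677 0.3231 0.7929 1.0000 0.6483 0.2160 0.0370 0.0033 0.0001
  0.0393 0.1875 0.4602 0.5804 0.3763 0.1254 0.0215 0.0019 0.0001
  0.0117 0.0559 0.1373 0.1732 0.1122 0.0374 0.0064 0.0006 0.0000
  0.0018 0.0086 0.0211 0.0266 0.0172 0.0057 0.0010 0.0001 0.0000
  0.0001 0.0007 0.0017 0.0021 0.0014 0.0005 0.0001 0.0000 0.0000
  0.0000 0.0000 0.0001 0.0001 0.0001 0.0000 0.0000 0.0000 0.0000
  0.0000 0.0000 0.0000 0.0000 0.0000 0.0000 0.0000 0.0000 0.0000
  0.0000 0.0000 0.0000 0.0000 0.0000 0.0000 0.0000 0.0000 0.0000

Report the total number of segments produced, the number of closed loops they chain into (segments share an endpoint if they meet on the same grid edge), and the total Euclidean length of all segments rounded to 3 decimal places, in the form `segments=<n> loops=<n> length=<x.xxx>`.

segments=12 loops=1 length=9.466

cell (0,1): code 0100 → (0.422,2.000)–(1.000,1.469)
cell (0,2): code 1100 → (0.162,3.000)–(0.422,2.000)
cell (0,3): code 1100 → (0.703,4.000)–(0.162,3.000)
cell (0,4): code 1000 → (1.000,4.243)–(0.703,4.000)
cell (1,1): code 0110 → (1.000,1.469)–(2.000,1.336)
cell (1,4): code 1001 → (2.000,4.387)–(1.000,4.243)
cell (2,1): code 0010 → (2.000,1.336)–(2.937,2.000)
cell (2,2): code 0111 → (2.937,2.000)–(3.000,2.173)
cell (2,3): code 1011 → (3.000,3.487)–(2.615,4.000)
cell (2,4): code 0001 → (2.615,4.000)–(2.000,4.387)
cell (3,2): code 0010 → (3.000,2.173)–(3.244,3.000)
cell (3,3): code 0001 → (3.244,3.000)–(3.000,3.487)
total: 12 segments, chained into 1 closed loop(s), length Σ = 9.466387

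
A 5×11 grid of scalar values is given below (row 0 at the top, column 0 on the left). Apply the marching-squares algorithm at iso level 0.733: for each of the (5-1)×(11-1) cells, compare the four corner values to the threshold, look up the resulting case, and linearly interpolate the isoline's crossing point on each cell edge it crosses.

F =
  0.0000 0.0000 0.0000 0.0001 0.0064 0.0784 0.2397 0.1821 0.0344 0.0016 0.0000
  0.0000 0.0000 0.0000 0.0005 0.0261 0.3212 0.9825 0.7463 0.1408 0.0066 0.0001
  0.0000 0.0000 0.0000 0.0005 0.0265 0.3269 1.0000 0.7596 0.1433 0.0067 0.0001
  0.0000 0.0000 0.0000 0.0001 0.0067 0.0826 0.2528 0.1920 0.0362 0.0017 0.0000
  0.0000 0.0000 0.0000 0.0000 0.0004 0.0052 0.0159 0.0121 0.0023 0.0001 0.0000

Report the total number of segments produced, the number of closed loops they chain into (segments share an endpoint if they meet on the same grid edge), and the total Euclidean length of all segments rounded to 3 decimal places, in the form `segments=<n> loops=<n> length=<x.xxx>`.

cell (0,5): code 0100 → (0.664,6.000)–(1.000,5.623)
cell (0,6): code 1100 → (0.976,7.000)–(0.664,6.000)
cell (0,7): code 1000 → (1.000,7.022)–(0.976,7.000)
cell (1,5): code 0110 → (1.000,5.623)–(2.000,5.603)
cell (1,7): code 1001 → (2.000,7.043)–(1.000,7.022)
cell (2,5): code 0010 → (2.000,5.603)–(2.357,6.000)
cell (2,6): code 0011 → (2.357,6.000)–(2.047,7.000)
cell (2,7): code 0001 → (2.047,7.000)–(2.000,7.043)
total: 8 segments, chained into 1 closed loop(s), length Σ = 5.230098

segments=8 loops=1 length=5.230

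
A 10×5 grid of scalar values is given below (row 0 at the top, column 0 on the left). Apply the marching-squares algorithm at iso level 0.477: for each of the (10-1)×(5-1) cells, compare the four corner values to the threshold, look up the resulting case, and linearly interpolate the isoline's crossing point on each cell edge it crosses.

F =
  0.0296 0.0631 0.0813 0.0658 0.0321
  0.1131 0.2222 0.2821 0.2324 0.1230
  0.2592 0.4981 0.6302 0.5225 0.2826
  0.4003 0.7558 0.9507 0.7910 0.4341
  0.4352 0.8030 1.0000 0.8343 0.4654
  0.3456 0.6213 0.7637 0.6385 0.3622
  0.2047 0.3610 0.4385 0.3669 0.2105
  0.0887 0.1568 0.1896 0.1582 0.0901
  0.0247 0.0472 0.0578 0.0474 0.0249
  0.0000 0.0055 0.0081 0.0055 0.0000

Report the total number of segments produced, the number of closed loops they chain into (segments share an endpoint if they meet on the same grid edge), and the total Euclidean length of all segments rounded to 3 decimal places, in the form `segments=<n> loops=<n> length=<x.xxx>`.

cell (1,0): code 0100 → (1.924,1.000)–(2.000,0.912)
cell (1,1): code 1100 → (1.560,2.000)–(1.924,1.000)
cell (1,2): code 1100 → (1.843,3.000)–(1.560,2.000)
cell (1,3): code 1000 → (2.000,3.190)–(1.843,3.000)
cell (2,0): code 0110 → (2.000,0.912)–(3.000,0.216)
cell (2,3): code 1001 → (3.000,3.880)–(2.000,3.190)
cell (3,0): code 0110 → (3.000,0.216)–(4.000,0.114)
cell (3,3): code 1001 → (4.000,3.969)–(3.000,3.880)
cell (4,0): code 0110 → (4.000,0.114)–(5.000,0.477)
cell (4,3): code 1001 → (5.000,3.585)–(4.000,3.969)
cell (5,0): code 0010 → (5.000,0.477)–(5.554,1.000)
cell (5,1): code 0011 → (5.554,1.000)–(5.882,2.000)
cell (5,2): code 0011 → (5.882,2.000)–(5.595,3.000)
cell (5,3): code 0001 → (5.595,3.000)–(5.000,3.585)
total: 14 segments, chained into 1 closed loop(s), length Σ = 12.732627

segments=14 loops=1 length=12.733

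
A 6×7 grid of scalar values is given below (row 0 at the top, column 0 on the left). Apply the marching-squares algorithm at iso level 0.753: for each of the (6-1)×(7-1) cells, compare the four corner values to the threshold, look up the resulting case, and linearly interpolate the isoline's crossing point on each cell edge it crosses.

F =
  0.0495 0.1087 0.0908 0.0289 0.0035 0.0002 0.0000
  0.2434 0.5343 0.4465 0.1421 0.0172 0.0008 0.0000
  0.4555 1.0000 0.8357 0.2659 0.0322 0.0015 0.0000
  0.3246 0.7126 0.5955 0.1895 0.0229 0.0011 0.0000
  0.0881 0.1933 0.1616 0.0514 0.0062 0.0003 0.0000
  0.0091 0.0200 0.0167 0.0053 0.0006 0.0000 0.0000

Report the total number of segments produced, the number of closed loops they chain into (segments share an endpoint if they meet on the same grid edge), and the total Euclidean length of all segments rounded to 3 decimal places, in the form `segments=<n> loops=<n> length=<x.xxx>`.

segments=6 loops=1 length=4.475

cell (1,0): code 0100 → (1.470,1.000)–(2.000,0.546)
cell (1,1): code 1100 → (1.788,2.000)–(1.470,1.000)
cell (1,2): code 1000 → (2.000,2.145)–(1.788,2.000)
cell (2,0): code 0010 → (2.000,0.546)–(2.859,1.000)
cell (2,1): code 0011 → (2.859,1.000)–(2.344,2.000)
cell (2,2): code 0001 → (2.344,2.000)–(2.000,2.145)
total: 6 segments, chained into 1 closed loop(s), length Σ = 4.474875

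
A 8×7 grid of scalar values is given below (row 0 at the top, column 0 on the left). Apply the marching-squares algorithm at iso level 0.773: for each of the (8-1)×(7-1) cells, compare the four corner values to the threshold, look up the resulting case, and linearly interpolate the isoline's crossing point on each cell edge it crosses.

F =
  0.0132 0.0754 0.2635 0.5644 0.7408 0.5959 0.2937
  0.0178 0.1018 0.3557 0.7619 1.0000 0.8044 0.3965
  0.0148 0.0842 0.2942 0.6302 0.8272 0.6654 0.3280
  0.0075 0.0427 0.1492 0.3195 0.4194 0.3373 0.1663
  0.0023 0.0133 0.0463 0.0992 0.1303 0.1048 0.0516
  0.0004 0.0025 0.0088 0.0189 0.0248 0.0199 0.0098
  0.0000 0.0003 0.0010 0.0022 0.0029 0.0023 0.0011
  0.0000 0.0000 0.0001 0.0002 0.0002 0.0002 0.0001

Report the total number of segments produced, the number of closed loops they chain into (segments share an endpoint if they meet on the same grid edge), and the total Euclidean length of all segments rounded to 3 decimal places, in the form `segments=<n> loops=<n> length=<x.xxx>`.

segments=8 loops=1 length=5.832

cell (0,3): code 0100 → (0.124,4.000)–(1.000,3.047)
cell (0,4): code 1100 → (0.849,5.000)–(0.124,4.000)
cell (0,5): code 1000 → (1.000,5.077)–(0.849,5.000)
cell (1,3): code 0110 → (1.000,3.047)–(2.000,3.725)
cell (1,4): code 1011 → (2.000,4.335)–(1.226,5.000)
cell (1,5): code 0001 → (1.226,5.000)–(1.000,5.077)
cell (2,3): code 0010 → (2.000,3.725)–(2.133,4.000)
cell (2,4): code 0001 → (2.133,4.000)–(2.000,4.335)
total: 8 segments, chained into 1 closed loop(s), length Σ = 5.832400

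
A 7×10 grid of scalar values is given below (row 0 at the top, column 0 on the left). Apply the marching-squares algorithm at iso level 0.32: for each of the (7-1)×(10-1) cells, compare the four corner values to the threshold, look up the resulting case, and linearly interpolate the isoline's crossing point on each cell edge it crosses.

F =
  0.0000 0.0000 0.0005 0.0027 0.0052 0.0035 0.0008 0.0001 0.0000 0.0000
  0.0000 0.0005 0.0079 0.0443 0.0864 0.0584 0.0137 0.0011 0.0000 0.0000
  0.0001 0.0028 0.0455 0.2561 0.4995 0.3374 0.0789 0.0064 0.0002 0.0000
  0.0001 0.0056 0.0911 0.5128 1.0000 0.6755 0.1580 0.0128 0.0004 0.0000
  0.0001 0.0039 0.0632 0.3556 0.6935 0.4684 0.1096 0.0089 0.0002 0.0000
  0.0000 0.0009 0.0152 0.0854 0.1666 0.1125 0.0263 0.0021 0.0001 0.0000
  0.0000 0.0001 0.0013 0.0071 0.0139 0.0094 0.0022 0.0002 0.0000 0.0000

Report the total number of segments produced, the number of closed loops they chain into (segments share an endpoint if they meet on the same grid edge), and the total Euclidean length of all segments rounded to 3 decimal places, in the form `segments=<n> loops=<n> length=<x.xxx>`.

segments=12 loops=1 length=9.487

cell (1,3): code 0100 → (1.565,4.000)–(2.000,3.263)
cell (1,4): code 1100 → (1.938,5.000)–(1.565,4.000)
cell (1,5): code 1000 → (2.000,5.067)–(1.938,5.000)
cell (2,2): code 0100 → (2.249,3.000)–(3.000,2.543)
cell (2,3): code 1110 → (2.000,3.263)–(2.249,3.000)
cell (2,5): code 1001 → (3.000,5.687)–(2.000,5.067)
cell (3,2): code 0110 → (3.000,2.543)–(4.000,2.878)
cell (3,5): code 1001 → (4.000,5.414)–(3.000,5.687)
cell (4,2): code 0010 → (4.000,2.878)–(4.132,3.000)
cell (4,3): code 0011 → (4.132,3.000)–(4.709,4.000)
cell (4,4): code 0011 → (4.709,4.000)–(4.417,5.000)
cell (4,5): code 0001 → (4.417,5.000)–(4.000,5.414)
total: 12 segments, chained into 1 closed loop(s), length Σ = 9.486675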